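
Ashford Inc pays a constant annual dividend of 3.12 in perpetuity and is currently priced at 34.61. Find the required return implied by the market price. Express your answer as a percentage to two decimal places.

9.01%

P = C/r ⇒ r = C/P = 3.12/34.61 = 0.090147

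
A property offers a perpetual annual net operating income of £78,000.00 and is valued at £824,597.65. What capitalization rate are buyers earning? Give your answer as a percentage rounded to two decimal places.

P = C/r ⇒ r = C/P = £78,000.00/£824,597.65 = 0.094592

9.46%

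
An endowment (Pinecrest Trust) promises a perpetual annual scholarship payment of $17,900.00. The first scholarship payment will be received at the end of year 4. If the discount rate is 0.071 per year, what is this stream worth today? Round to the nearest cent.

$205223.11

Value at end of year 3: C / r = $17,900.00 / 0.071 = $252,112.6761
Discount to today: PV = $252,112.6761 / (1 + 0.071)^3 = $252,112.6761 / 1.228481 = $205,223.11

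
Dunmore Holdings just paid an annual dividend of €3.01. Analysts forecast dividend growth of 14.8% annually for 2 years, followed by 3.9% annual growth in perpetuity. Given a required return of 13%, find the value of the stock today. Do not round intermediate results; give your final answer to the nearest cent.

€41.64

D_1 = 3.45548
D_2 = 3.96689
Terminal value at year 2: TV = D_2×(1+g_2)/(r−g_2) = 4.12160/0.091 = 45.29231
P_0 = D_1/(1+r)^1 + D_2/(1+r)^2 + TV/(1+r)^2
    = 3.05795 + 3.10666 + 35.47052 = 41.63512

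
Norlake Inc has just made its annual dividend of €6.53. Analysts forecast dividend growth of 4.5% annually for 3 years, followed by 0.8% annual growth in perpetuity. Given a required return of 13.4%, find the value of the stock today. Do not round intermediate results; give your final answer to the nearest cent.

€57.55

D_1 = 6.82385
D_2 = 7.13092
D_3 = 7.45181
Terminal value at year 3: TV = D_3×(1+g_2)/(r−g_2) = 7.51143/0.126 = 59.61452
P_0 = D_1/(1+r)^1 + D_2/(1+r)^2 + D_3/(1+r)^3 + TV/(1+r)^3
    = 6.01750 + 5.54523 + 5.11002 + 40.88019 = 57.55295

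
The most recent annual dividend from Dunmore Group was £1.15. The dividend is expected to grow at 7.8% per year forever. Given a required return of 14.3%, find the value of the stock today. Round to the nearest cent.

£19.07

D₁ = D₀ × (1 + g) = £1.15 × 1.078 = £1.2397
Growing perpetuity: P = D₁ / (r − g) = £1.2397 / (0.143 − 0.078) = £19.07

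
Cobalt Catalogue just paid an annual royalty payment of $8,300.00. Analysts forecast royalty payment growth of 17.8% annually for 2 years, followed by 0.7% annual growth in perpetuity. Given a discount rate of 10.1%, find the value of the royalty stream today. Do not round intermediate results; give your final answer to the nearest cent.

D_1 = 9777.40000
D_2 = 11517.77720
Terminal value at year 2: TV = D_2×(1+g_2)/(r−g_2) = 11598.40164/0.094 = 123387.25149
P_0 = D_1/(1+r)^1 + D_2/(1+r)^2 + TV/(1+r)^2
    = 8880.47230 + 9501.54075 + 101787.78230 = 120169.79535

$120169.80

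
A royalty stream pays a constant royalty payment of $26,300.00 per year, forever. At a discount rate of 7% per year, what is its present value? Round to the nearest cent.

Level perpetuity: PV = C / r = $26,300.00 / 0.07 = $375,714.29

$375714.29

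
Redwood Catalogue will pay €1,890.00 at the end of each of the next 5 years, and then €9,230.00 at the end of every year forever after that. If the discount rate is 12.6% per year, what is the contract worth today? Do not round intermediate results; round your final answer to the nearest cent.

€47183.52

PV of 5-year annuity: €1,890.00 × [1 − (1+0.126)^−5] / 0.126 = 6712.96245
Perpetuity value at year 5: €9,230.00 / 0.126 = 73253.96825
PV of perpetuity: 73253.96825 / (1+0.126)^5 = 40470.55902
Total PV = 6712.96245 + 40470.55902 = 47183.52147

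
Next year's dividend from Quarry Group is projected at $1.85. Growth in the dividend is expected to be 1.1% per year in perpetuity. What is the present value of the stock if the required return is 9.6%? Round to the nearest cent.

Growing perpetuity: P = D₁ / (r − g) = $1.8500 / (0.096 − 0.011) = $21.76

$21.76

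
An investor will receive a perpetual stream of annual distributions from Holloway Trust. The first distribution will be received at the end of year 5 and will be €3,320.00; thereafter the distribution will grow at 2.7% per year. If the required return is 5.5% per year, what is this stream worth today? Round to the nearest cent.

Value at end of year 4: C₁ / (r − g) = €3,320.00 / (0.055 − 0.027) = €118,571.4286
Discount to today: PV = €118,571.4286 / (1 + 0.055)^4 = €118,571.4286 / 1.238825 = €95,712.84

€95712.84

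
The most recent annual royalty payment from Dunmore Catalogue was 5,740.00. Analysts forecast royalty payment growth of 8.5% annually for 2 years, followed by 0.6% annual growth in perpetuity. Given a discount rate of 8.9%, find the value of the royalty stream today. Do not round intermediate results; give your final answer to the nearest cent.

D_1 = 6227.90000
D_2 = 6757.27150
Terminal value at year 2: TV = D_2×(1+g_2)/(r−g_2) = 6797.81513/0.083 = 81901.38710
P_0 = D_1/(1+r)^1 + D_2/(1+r)^2 + TV/(1+r)^2
    = 5718.91644 + 5697.91032 + 69061.41901 = 80478.24577

80478.25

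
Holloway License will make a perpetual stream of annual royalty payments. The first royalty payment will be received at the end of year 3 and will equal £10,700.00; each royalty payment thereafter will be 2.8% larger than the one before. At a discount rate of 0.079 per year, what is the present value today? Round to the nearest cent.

£180206.61

Value at end of year 2: C₁ / (r − g) = £10,700.00 / (0.079 − 0.028) = £209,803.9216
Discount to today: PV = £209,803.9216 / (1 + 0.079)^2 = £209,803.9216 / 1.164241 = £180,206.61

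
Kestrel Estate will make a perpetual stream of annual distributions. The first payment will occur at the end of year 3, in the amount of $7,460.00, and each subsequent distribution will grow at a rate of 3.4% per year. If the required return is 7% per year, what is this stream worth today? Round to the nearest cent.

$180995.91

Value at end of year 2: C₁ / (r − g) = $7,460.00 / (0.07 − 0.034) = $207,222.2222
Discount to today: PV = $207,222.2222 / (1 + 0.07)^2 = $207,222.2222 / 1.144900 = $180,995.91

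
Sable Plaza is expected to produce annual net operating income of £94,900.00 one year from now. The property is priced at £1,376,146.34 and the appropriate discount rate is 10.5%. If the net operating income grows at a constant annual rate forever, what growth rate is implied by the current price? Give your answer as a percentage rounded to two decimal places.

3.60%

P = D₁/(r−g) ⇒ g = r − D₁/P = 0.105 − £94,900.00/£1,376,146.34 = 0.036039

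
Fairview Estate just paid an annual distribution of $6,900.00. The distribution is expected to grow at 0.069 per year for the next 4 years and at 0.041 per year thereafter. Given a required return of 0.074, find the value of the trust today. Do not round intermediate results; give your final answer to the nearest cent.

D_1 = 7376.10000
D_2 = 7885.05090
D_3 = 8429.11941
D_4 = 9010.72865
Terminal value at year 4: TV = D_4×(1+g_2)/(r−g_2) = 9380.16853/0.033 = 284247.53110
P_0 = D_1/(1+r)^1 + D_2/(1+r)^2 + D_3/(1+r)^3 + D_4/(1+r)^4 + TV/(1+r)^4
    = 6867.87709 + 6835.90374 + 6804.07923 + 6772.40289 + 213638.52741 = 240918.79036

$240918.79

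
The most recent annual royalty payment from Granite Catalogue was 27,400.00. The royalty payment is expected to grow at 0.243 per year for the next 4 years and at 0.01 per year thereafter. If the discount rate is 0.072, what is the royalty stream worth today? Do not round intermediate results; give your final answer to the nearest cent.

967689.48

D_1 = 34058.20000
D_2 = 42334.34260
D_3 = 52621.58785
D_4 = 65408.63370
Terminal value at year 4: TV = D_4×(1+g_2)/(r−g_2) = 66062.72004/0.062 = 1065527.74253
P_0 = D_1/(1+r)^1 + D_2/(1+r)^2 + D_3/(1+r)^3 + D_4/(1+r)^4 + TV/(1+r)^4
    = 31770.70896 + 36838.61122 + 42714.91954 + 49528.58675 + 806836.65507 = 967689.48154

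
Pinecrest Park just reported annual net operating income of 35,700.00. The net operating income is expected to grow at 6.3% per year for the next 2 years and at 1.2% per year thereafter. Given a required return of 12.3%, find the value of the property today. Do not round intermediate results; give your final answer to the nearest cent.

357410.12

D_1 = 37949.10000
D_2 = 40339.89330
Terminal value at year 2: TV = D_2×(1+g_2)/(r−g_2) = 40823.97202/0.111 = 367783.53171
P_0 = D_1/(1+r)^1 + D_2/(1+r)^2 + TV/(1+r)^2
    = 33792.60908 + 31987.12685 + 291630.38175 = 357410.11769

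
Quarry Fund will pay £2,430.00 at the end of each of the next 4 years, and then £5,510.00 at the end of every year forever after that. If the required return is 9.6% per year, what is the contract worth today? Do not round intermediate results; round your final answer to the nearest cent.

£47547.51

PV of 4-year annuity: £2,430.00 × [1 − (1+0.096)^−4] / 0.096 = 7769.94592
Perpetuity value at year 4: £5,510.00 / 0.096 = 57395.83333
PV of perpetuity: 57395.83333 / (1+0.096)^4 = 39777.56089
Total PV = 7769.94592 + 39777.56089 = 47547.50681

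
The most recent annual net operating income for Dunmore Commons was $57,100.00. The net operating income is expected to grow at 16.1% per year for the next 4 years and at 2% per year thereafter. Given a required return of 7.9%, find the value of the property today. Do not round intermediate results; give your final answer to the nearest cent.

D_1 = 66293.10000
D_2 = 76966.28910
D_3 = 89357.86165
D_4 = 103744.47737
Terminal value at year 4: TV = D_4×(1+g_2)/(r−g_2) = 105819.36692/0.059 = 1793548.59182
P_0 = D_1/(1+r)^1 + D_2/(1+r)^2 + D_3/(1+r)^3 + D_4/(1+r)^4 + TV/(1+r)^4
    = 61439.38832 + 66108.55407 + 71132.55911 + 76538.36990 + 1323205.71693 = 1598424.58833

$1598424.59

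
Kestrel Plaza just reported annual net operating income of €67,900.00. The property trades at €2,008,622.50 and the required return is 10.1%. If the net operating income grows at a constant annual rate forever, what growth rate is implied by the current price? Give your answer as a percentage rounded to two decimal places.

6.50%

P = D₀(1+g)/(r−g) ⇒ P(r−g) = D₀(1+g) ⇒ g(P+D₀) = P·r − D₀
g = (P·r − D₀)/(P + D₀) = (€2,008,622.50×0.101 − €67,900.00) / (€2,008,622.50 + €67,900.00) = 0.064999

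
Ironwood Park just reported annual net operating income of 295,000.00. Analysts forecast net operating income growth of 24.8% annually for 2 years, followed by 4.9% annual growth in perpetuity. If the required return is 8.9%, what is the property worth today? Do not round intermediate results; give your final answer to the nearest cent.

10885906.34

D_1 = 368160.00000
D_2 = 459463.68000
Terminal value at year 2: TV = D_2×(1+g_2)/(r−g_2) = 481977.40032/0.04 = 12049435.00800
P_0 = D_1/(1+r)^1 + D_2/(1+r)^2 + TV/(1+r)^2
    = 338071.62534 + 387431.94530 + 10160402.76545 = 10885906.33609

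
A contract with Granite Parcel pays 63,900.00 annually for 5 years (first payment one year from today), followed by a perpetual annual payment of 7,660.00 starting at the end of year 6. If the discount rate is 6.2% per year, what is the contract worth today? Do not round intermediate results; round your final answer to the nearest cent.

359168.32

PV of 5-year annuity: 63,900.00 × [1 − (1+0.062)^−5] / 0.062 = 267711.83699
Perpetuity value at year 5: 7,660.00 / 0.062 = 123548.38710
PV of perpetuity: 123548.38710 / (1+0.062)^5 = 91456.48301
Total PV = 267711.83699 + 91456.48301 = 359168.32000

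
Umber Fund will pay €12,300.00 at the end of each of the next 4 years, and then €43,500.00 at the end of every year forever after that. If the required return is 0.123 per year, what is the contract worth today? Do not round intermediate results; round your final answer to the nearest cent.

PV of 4-year annuity: €12,300.00 × [1 − (1+0.123)^−4] / 0.123 = 37124.56902
Perpetuity value at year 4: €43,500.00 / 0.123 = 353658.53659
PV of perpetuity: 353658.53659 / (1+0.123)^4 = 222364.32908
Total PV = 37124.56902 + 222364.32908 = 259488.89810

€259488.90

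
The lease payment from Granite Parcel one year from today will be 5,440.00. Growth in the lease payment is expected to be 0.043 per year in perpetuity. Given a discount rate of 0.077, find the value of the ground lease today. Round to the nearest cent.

Growing perpetuity: P = D₁ / (r − g) = 5,440.0000 / (0.077 − 0.043) = 160,000.00

160000.00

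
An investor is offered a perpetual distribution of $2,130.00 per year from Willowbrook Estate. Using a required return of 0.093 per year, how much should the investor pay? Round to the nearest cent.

$22903.23

Level perpetuity: PV = C / r = $2,130.00 / 0.093 = $22,903.23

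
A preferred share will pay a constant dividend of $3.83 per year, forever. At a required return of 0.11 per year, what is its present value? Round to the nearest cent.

Level perpetuity: PV = C / r = $3.83 / 0.11 = $34.82

$34.82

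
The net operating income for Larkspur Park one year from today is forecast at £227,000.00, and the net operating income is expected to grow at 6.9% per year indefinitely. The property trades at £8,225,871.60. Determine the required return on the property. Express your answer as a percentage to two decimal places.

9.66%

P = D₁/(r − g) ⇒ r = D₁/P + g = £227,000.0000/£8,225,871.60 + 0.069 = 0.027596 + 0.069 = 0.096596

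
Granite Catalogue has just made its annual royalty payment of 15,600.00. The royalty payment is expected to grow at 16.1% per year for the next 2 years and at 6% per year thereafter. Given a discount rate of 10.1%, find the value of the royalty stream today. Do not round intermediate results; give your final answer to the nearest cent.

D_1 = 18111.60000
D_2 = 21027.56760
Terminal value at year 2: TV = D_2×(1+g_2)/(r−g_2) = 22289.22166/0.041 = 543639.55259
P_0 = D_1/(1+r)^1 + D_2/(1+r)^2 + TV/(1+r)^2
    = 16450.13624 + 17346.60143 + 448473.11014 = 482269.84781

482269.85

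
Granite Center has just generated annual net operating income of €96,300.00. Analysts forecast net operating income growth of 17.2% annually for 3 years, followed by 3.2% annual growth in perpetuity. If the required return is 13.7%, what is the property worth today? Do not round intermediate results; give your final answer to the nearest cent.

D_1 = 112863.60000
D_2 = 132276.13920
D_3 = 155027.63514
Terminal value at year 3: TV = D_3×(1+g_2)/(r−g_2) = 159988.51947/0.105 = 1523700.18540
P_0 = D_1/(1+r)^1 + D_2/(1+r)^2 + D_3/(1+r)^3 + TV/(1+r)^3
    = 99264.37995 + 102320.01170 + 105469.70423 + 1036616.52156 = 1343670.61743

€1343670.62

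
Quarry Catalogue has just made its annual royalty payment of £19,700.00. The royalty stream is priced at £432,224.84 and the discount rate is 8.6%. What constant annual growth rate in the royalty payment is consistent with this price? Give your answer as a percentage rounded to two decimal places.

P = D₀(1+g)/(r−g) ⇒ P(r−g) = D₀(1+g) ⇒ g(P+D₀) = P·r − D₀
g = (P·r − D₀)/(P + D₀) = (£432,224.84×0.086 − £19,700.00) / (£432,224.84 + £19,700.00) = 0.038660

3.87%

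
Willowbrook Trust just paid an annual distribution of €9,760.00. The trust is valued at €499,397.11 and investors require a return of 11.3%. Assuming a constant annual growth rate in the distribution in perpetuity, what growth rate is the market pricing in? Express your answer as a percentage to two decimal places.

9.17%

P = D₀(1+g)/(r−g) ⇒ P(r−g) = D₀(1+g) ⇒ g(P+D₀) = P·r − D₀
g = (P·r − D₀)/(P + D₀) = (€499,397.11×0.113 − €9,760.00) / (€499,397.11 + €9,760.00) = 0.091665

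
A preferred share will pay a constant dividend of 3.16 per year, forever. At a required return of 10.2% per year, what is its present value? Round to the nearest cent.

30.98

Level perpetuity: PV = C / r = 3.16 / 0.102 = 30.98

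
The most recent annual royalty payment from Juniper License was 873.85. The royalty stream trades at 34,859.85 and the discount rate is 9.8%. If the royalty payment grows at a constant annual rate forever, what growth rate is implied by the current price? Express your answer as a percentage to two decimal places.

P = D₀(1+g)/(r−g) ⇒ P(r−g) = D₀(1+g) ⇒ g(P+D₀) = P·r − D₀
g = (P·r − D₀)/(P + D₀) = (34,859.85×0.098 − 873.85) / (34,859.85 + 873.85) = 0.071149

7.11%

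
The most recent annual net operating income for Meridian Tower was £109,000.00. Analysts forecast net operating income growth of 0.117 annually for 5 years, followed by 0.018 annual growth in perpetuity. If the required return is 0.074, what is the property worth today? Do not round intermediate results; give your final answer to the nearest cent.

D_1 = 121753.00000
D_2 = 135998.10100
D_3 = 151909.87882
D_4 = 169683.33464
D_5 = 189536.28479
Terminal value at year 5: TV = D_5×(1+g_2)/(r−g_2) = 192947.93792/0.056 = 3445498.89138
P_0 = D_1/(1+r)^1 + D_2/(1+r)^2 + D_3/(1+r)^3 + D_4/(1+r)^4 + D_5/(1+r)^5 + TV/(1+r)^5
    = 113364.05959 + 117902.84410 + 122623.34903 + 127532.84997 + 132638.91379 + 2411185.96863 = 3025247.98511

£3025247.99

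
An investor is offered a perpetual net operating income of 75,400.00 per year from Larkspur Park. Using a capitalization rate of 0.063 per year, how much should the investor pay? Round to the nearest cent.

Level perpetuity: PV = C / r = 75,400.00 / 0.063 = 1,196,825.40

1196825.40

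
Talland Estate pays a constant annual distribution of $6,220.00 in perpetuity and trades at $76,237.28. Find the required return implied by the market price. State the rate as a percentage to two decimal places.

8.16%

P = C/r ⇒ r = C/P = $6,220.00/$76,237.28 = 0.081587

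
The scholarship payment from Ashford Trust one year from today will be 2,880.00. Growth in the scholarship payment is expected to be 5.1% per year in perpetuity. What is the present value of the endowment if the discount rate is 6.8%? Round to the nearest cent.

169411.76

Growing perpetuity: P = D₁ / (r − g) = 2,880.0000 / (0.068 − 0.051) = 169,411.76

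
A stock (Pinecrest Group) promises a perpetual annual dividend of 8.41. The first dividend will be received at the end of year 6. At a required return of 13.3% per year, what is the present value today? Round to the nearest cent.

Value at end of year 5: C / r = 8.41 / 0.133 = 63.2331
Discount to today: PV = 63.2331 / (1 + 0.133)^5 = 63.2331 / 1.867022 = 33.87

33.87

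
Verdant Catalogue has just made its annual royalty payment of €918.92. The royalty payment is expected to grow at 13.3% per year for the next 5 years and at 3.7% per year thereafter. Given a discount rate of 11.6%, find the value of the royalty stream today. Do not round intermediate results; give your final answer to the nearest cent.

€17818.30

D_1 = 1041.13636
D_2 = 1179.60750
D_3 = 1336.49529
D_4 = 1514.24917
D_5 = 1715.64431
Terminal value at year 5: TV = D_5×(1+g_2)/(r−g_2) = 1779.12315/0.079 = 22520.54614
P_0 = D_1/(1+r)^1 + D_2/(1+r)^2 + D_3/(1+r)^3 + D_4/(1+r)^4 + D_5/(1+r)^5 + TV/(1+r)^5
    = 932.91789 + 947.12900 + 961.55659 + 976.20396 + 991.07445 + 13009.42031 = 17818.30220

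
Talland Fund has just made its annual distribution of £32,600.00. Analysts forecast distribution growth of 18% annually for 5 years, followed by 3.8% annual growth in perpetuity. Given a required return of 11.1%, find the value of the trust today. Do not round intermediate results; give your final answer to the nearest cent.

D_1 = 38468.00000
D_2 = 45392.24000
D_3 = 53562.84320
D_4 = 63204.15498
D_5 = 74580.90287
Terminal value at year 5: TV = D_5×(1+g_2)/(r−g_2) = 77414.97718/0.073 = 1060479.13946
P_0 = D_1/(1+r)^1 + D_2/(1+r)^2 + D_3/(1+r)^3 + D_4/(1+r)^4 + D_5/(1+r)^5 + TV/(1+r)^5
    = 34624.66247 + 36775.06905 + 39059.02923 + 41484.83753 + 44061.30358 + 626515.52218 = 822520.42403

£822520.42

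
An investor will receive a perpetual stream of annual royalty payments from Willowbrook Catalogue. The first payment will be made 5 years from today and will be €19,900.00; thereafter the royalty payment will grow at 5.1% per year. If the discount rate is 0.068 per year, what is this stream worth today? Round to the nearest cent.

€899744.38

Value at end of year 4: C₁ / (r − g) = €19,900.00 / (0.068 − 0.051) = €1,170,588.2353
Discount to today: PV = €1,170,588.2353 / (1 + 0.068)^4 = €1,170,588.2353 / 1.301023 = €899,744.38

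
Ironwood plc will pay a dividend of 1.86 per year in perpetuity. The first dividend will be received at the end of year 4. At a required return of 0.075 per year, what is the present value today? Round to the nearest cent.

19.96

Value at end of year 3: C / r = 1.86 / 0.075 = 24.8000
Discount to today: PV = 24.8000 / (1 + 0.075)^3 = 24.8000 / 1.242297 = 19.96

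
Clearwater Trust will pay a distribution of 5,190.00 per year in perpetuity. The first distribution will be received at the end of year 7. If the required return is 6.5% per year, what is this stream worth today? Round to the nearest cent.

Value at end of year 6: C / r = 5,190.00 / 0.065 = 79,846.1538
Discount to today: PV = 79,846.1538 / (1 + 0.065)^6 = 79,846.1538 / 1.459142 = 54,721.29

54721.29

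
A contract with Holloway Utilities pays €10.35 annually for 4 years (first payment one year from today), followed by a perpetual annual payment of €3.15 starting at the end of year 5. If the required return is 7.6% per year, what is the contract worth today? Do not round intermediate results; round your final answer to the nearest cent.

PV of 4-year annuity: €10.35 × [1 − (1+0.076)^−4] / 0.076 = 34.58796
Perpetuity value at year 4: €3.15 / 0.076 = 41.44737
PV of perpetuity: 41.44737 / (1+0.076)^4 = 30.92060
Total PV = 34.58796 + 30.92060 = 65.50856

€65.51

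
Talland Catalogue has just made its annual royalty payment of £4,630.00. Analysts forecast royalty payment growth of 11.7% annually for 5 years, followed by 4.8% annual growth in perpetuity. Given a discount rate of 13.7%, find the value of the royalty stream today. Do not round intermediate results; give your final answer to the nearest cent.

£71846.91

D_1 = 5171.71000
D_2 = 5776.80007
D_3 = 6452.68568
D_4 = 7207.64990
D_5 = 8050.94494
Terminal value at year 5: TV = D_5×(1+g_2)/(r−g_2) = 8437.39030/0.089 = 94802.13818
P_0 = D_1/(1+r)^1 + D_2/(1+r)^2 + D_3/(1+r)^3 + D_4/(1+r)^4 + D_5/(1+r)^5 + TV/(1+r)^5
    = 4548.55761 + 4468.54780 + 4389.94538 + 4312.72558 + 4236.86409 + 49890.26482 = 71846.90527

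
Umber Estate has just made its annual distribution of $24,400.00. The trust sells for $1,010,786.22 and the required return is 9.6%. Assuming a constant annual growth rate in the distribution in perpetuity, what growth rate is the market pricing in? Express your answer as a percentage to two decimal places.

P = D₀(1+g)/(r−g) ⇒ P(r−g) = D₀(1+g) ⇒ g(P+D₀) = P·r − D₀
g = (P·r − D₀)/(P + D₀) = ($1,010,786.22×0.096 − $24,400.00) / ($1,010,786.22 + $24,400.00) = 0.070167

7.02%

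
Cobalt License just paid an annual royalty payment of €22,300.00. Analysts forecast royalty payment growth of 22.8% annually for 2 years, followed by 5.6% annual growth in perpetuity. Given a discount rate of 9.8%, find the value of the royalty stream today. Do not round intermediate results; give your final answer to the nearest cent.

€754145.81

D_1 = 27384.40000
D_2 = 33628.04320
Terminal value at year 2: TV = D_2×(1+g_2)/(r−g_2) = 35511.21362/0.042 = 845505.08617
P_0 = D_1/(1+r)^1 + D_2/(1+r)^2 + TV/(1+r)^2
    = 24940.25501 + 27893.10852 + 701312.44270 = 754145.80623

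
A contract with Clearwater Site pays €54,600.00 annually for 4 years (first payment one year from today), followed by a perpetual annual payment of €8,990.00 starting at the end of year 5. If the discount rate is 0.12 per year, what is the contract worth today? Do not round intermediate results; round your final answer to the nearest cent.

€213450.17

PV of 4-year annuity: €54,600.00 × [1 − (1+0.12)^−4] / 0.12 = 165839.27433
Perpetuity value at year 4: €8,990.00 / 0.12 = 74916.66667
PV of perpetuity: 74916.66667 / (1+0.12)^4 = 47610.89604
Total PV = 165839.27433 + 47610.89604 = 213450.17037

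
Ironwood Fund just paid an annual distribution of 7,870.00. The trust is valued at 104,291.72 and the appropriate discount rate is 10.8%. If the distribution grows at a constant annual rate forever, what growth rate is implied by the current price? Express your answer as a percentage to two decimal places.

3.03%

P = D₀(1+g)/(r−g) ⇒ P(r−g) = D₀(1+g) ⇒ g(P+D₀) = P·r − D₀
g = (P·r − D₀)/(P + D₀) = (104,291.72×0.108 − 7,870.00) / (104,291.72 + 7,870.00) = 0.030255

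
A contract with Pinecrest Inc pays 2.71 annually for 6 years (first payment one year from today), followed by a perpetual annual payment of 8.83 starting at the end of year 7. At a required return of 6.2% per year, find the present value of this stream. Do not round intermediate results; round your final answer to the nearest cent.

112.51

PV of 6-year annuity: 2.71 × [1 − (1+0.062)^−6] / 0.062 = 13.24262
Perpetuity value at year 6: 8.83 / 0.062 = 142.41935
PV of perpetuity: 142.41935 / (1+0.062)^6 = 99.27089
Total PV = 13.24262 + 99.27089 = 112.51351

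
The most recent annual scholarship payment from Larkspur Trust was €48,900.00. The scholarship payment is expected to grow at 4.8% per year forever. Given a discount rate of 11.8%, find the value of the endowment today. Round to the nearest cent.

€732102.86

D₁ = D₀ × (1 + g) = €48,900.00 × 1.048 = €51,247.2000
Growing perpetuity: P = D₁ / (r − g) = €51,247.2000 / (0.118 − 0.048) = €732,102.86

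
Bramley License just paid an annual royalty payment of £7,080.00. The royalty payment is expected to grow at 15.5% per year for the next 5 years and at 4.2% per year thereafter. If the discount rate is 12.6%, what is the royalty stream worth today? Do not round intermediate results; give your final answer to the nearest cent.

D_1 = 8177.40000
D_2 = 9444.89700
D_3 = 10908.85604
D_4 = 12599.72872
D_5 = 14552.68667
Terminal value at year 5: TV = D_5×(1+g_2)/(r−g_2) = 15163.89951/0.084 = 180522.61324
P_0 = D_1/(1+r)^1 + D_2/(1+r)^2 + D_3/(1+r)^3 + D_4/(1+r)^4 + D_5/(1+r)^5 + TV/(1+r)^5
    = 7262.34458 + 7449.38543 + 7641.24349 + 7838.04283 + 8039.91072 + 99733.17825 = 137964.10531

£137964.11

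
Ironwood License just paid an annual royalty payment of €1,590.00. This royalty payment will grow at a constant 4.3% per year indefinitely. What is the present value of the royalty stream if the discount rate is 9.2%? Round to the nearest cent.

€33844.29

D₁ = D₀ × (1 + g) = €1,590.00 × 1.043 = €1,658.3700
Growing perpetuity: P = D₁ / (r − g) = €1,658.3700 / (0.092 − 0.043) = €33,844.29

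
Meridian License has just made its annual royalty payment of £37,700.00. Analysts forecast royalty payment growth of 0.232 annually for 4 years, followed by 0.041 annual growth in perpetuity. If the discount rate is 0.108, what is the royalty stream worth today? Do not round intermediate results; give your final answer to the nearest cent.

D_1 = 46446.40000
D_2 = 57221.96480
D_3 = 70497.46063
D_4 = 86852.87150
Terminal value at year 4: TV = D_4×(1+g_2)/(r−g_2) = 90413.83923/0.067 = 1349460.28705
P_0 = D_1/(1+r)^1 + D_2/(1+r)^2 + D_3/(1+r)^3 + D_4/(1+r)^4 + TV/(1+r)^4
    = 41919.13357 + 46610.44455 + 51826.77589 + 57626.88438 + 895366.96484 = 1093350.20324

£1093350.20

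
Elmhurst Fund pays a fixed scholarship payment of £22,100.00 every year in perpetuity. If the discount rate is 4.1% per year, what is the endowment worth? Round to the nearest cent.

Level perpetuity: PV = C / r = £22,100.00 / 0.041 = £539,024.39

£539024.39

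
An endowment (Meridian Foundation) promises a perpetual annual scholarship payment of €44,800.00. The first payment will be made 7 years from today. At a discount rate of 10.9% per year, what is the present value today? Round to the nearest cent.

Value at end of year 6: C / r = €44,800.00 / 0.109 = €411,009.1743
Discount to today: PV = €411,009.1743 / (1 + 0.109)^6 = €411,009.1743 / 1.860327 = €220,933.84

€220933.84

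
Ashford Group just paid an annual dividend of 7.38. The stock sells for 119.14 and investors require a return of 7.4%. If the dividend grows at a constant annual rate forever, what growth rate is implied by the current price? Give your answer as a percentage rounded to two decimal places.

P = D₀(1+g)/(r−g) ⇒ P(r−g) = D₀(1+g) ⇒ g(P+D₀) = P·r − D₀
g = (P·r − D₀)/(P + D₀) = (119.14×0.074 − 7.38) / (119.14 + 7.38) = 0.011353

1.14%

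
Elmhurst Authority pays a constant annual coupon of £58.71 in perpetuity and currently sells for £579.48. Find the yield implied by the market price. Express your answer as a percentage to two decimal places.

P = C/r ⇒ r = C/P = £58.71/£579.48 = 0.101315

10.13%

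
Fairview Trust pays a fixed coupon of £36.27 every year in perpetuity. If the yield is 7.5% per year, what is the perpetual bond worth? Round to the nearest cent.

£483.60

Level perpetuity: PV = C / r = £36.27 / 0.075 = £483.60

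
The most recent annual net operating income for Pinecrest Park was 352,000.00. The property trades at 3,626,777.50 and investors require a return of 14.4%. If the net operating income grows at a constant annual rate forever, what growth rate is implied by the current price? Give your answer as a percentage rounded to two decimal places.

4.28%

P = D₀(1+g)/(r−g) ⇒ P(r−g) = D₀(1+g) ⇒ g(P+D₀) = P·r − D₀
g = (P·r − D₀)/(P + D₀) = (3,626,777.50×0.144 − 352,000.00) / (3,626,777.50 + 352,000.00) = 0.042791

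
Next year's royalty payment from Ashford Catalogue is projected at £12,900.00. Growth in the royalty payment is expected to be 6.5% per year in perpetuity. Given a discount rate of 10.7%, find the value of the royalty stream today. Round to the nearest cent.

Growing perpetuity: P = D₁ / (r − g) = £12,900.0000 / (0.107 − 0.065) = £307,142.86

£307142.86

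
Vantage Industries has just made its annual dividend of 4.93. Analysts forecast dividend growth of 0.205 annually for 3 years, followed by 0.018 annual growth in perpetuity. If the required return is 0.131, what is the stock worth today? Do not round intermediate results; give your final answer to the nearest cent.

70.53

D_1 = 5.94065
D_2 = 7.15848
D_3 = 8.62597
Terminal value at year 3: TV = D_3×(1+g_2)/(r−g_2) = 8.78124/0.113 = 77.71009
P_0 = D_1/(1+r)^1 + D_2/(1+r)^2 + D_3/(1+r)^3 + TV/(1+r)^3
    = 5.25256 + 5.59623 + 5.96239 + 53.71426 = 70.52544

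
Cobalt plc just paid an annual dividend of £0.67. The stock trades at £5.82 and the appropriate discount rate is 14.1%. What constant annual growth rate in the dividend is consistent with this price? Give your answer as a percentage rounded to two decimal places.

P = D₀(1+g)/(r−g) ⇒ P(r−g) = D₀(1+g) ⇒ g(P+D₀) = P·r − D₀
g = (P·r − D₀)/(P + D₀) = (£5.82×0.141 − £0.67) / (£5.82 + £0.67) = 0.023208

2.32%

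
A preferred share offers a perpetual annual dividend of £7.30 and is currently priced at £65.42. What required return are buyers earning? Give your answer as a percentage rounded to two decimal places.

11.16%

P = C/r ⇒ r = C/P = £7.30/£65.42 = 0.111587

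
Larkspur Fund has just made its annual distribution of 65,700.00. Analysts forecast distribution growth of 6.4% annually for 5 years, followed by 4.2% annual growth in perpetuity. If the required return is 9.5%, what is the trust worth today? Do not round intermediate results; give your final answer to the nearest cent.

1420540.03

D_1 = 69904.80000
D_2 = 74378.70720
D_3 = 79138.94446
D_4 = 84203.83691
D_5 = 89592.88247
Terminal value at year 5: TV = D_5×(1+g_2)/(r−g_2) = 93355.78353/0.053 = 1761429.87796
P_0 = D_1/(1+r)^1 + D_2/(1+r)^2 + D_3/(1+r)^3 + D_4/(1+r)^4 + D_5/(1+r)^5 + TV/(1+r)^5
    = 63840.00000 + 62032.65753 + 60276.48184 + 58570.02436 + 56911.87756 + 1118908.98894 = 1420540.03023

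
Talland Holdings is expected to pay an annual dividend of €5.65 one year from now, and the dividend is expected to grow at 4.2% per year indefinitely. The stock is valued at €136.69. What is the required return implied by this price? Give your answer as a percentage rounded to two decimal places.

8.33%

P = D₁/(r − g) ⇒ r = D₁/P + g = €5.6500/€136.69 + 0.042 = 0.041334 + 0.042 = 0.083334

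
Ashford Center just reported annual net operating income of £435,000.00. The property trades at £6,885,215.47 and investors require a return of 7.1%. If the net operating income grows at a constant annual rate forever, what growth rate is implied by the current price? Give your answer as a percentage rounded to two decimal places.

0.74%

P = D₀(1+g)/(r−g) ⇒ P(r−g) = D₀(1+g) ⇒ g(P+D₀) = P·r − D₀
g = (P·r − D₀)/(P + D₀) = (£6,885,215.47×0.071 − £435,000.00) / (£6,885,215.47 + £435,000.00) = 0.007356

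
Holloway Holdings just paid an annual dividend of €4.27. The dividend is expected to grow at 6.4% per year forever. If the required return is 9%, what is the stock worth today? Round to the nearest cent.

D₁ = D₀ × (1 + g) = €4.27 × 1.064 = €4.5433
Growing perpetuity: P = D₁ / (r − g) = €4.5433 / (0.09 − 0.064) = €174.74

€174.74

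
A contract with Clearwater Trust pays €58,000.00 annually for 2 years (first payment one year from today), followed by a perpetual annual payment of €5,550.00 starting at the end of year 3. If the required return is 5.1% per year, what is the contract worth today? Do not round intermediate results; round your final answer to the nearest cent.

PV of 2-year annuity: €58,000.00 × [1 − (1+0.051)^−2] / 0.051 = 107693.18514
Perpetuity value at year 2: €5,550.00 / 0.051 = 108823.52941
PV of perpetuity: 108823.52941 / (1+0.051)^2 = 98518.40566
Total PV = 107693.18514 + 98518.40566 = 206211.59080

€206211.59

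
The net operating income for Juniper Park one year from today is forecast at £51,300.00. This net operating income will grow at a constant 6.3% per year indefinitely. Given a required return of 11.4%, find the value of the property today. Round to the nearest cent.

Growing perpetuity: P = D₁ / (r − g) = £51,300.0000 / (0.114 − 0.063) = £1,005,882.35

£1005882.35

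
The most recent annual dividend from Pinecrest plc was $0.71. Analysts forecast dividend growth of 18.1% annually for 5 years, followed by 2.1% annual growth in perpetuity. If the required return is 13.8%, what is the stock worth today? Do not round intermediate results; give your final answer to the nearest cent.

$11.43

D_1 = 0.83851
D_2 = 0.99028
D_3 = 1.16952
D_4 = 1.38120
D_5 = 1.63120
Terminal value at year 5: TV = D_5×(1+g_2)/(r−g_2) = 1.66546/0.117 = 14.23468
P_0 = D_1/(1+r)^1 + D_2/(1+r)^2 + D_3/(1+r)^3 + D_4/(1+r)^4 + D_5/(1+r)^5 + TV/(1+r)^5
    = 0.73683 + 0.76467 + 0.79356 + 0.82355 + 0.85467 + 7.45824 = 11.43151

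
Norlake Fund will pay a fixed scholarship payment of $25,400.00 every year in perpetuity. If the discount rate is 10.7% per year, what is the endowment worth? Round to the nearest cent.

Level perpetuity: PV = C / r = $25,400.00 / 0.107 = $237,383.18

$237383.18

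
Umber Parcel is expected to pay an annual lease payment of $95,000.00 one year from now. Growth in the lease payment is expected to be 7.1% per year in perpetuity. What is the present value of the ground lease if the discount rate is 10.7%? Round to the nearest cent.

Growing perpetuity: P = D₁ / (r − g) = $95,000.0000 / (0.107 − 0.071) = $2,638,888.89

$2638888.89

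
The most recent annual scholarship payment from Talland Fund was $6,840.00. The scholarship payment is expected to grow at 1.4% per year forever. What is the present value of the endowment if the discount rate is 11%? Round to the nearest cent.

$72247.50

D₁ = D₀ × (1 + g) = $6,840.00 × 1.014 = $6,935.7600
Growing perpetuity: P = D₁ / (r − g) = $6,935.7600 / (0.11 − 0.014) = $72,247.50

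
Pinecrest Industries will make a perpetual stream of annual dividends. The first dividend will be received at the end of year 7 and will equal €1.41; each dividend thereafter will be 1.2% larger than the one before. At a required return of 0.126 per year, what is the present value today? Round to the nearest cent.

€6.07

Value at end of year 6: C₁ / (r − g) = €1.41 / (0.126 − 0.012) = €12.3684
Discount to today: PV = €12.3684 / (1 + 0.126)^6 = €12.3684 / 2.038123 = €6.07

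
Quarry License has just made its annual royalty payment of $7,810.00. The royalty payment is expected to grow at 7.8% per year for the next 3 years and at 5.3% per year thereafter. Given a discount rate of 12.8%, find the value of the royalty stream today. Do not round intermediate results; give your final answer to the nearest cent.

$117121.33

D_1 = 8419.18000
D_2 = 9075.87604
D_3 = 9783.79437
Terminal value at year 3: TV = D_3×(1+g_2)/(r−g_2) = 10302.33547/0.075 = 137364.47297
P_0 = D_1/(1+r)^1 + D_2/(1+r)^2 + D_3/(1+r)^3 + TV/(1+r)^3
    = 7463.81206 + 7132.96932 + 6816.79161 + 95707.75414 = 117121.32713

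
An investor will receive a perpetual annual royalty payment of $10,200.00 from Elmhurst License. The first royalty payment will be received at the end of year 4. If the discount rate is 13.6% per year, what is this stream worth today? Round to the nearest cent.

$51159.50

Value at end of year 3: C / r = $10,200.00 / 0.136 = $75,000.0000
Discount to today: PV = $75,000.0000 / (1 + 0.136)^3 = $75,000.0000 / 1.466003 = $51,159.50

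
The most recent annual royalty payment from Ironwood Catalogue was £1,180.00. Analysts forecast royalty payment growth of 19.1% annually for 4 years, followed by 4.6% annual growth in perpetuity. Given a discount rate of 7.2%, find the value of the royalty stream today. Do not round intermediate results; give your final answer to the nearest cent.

£78511.84

D_1 = 1405.38000
D_2 = 1673.80758
D_3 = 1993.50483
D_4 = 2374.26425
Terminal value at year 4: TV = D_4×(1+g_2)/(r−g_2) = 2483.48041/0.026 = 95518.47713
P_0 = D_1/(1+r)^1 + D_2/(1+r)^2 + D_3/(1+r)^3 + D_4/(1+r)^4 + TV/(1+r)^4
    = 1310.98881 + 1456.51835 + 1618.20275 + 1797.83533 + 72328.29847 = 78511.84371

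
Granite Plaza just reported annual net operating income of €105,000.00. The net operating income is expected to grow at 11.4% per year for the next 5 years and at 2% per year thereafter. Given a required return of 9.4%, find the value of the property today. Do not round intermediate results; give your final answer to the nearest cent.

€2139022.66

D_1 = 116970.00000
D_2 = 130304.58000
D_3 = 145159.30212
D_4 = 161707.46256
D_5 = 180142.11329
Terminal value at year 5: TV = D_5×(1+g_2)/(r−g_2) = 183744.95556/0.074 = 2483039.93999
P_0 = D_1/(1+r)^1 + D_2/(1+r)^2 + D_3/(1+r)^3 + D_4/(1+r)^4 + D_5/(1+r)^5 + TV/(1+r)^5
    = 106919.56124 + 108874.21501 + 110864.60286 + 112891.37805 + 114955.20580 + 1584517.70154 = 2139022.66450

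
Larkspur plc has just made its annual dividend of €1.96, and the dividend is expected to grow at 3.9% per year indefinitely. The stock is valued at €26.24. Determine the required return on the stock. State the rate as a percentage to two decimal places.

11.66%

D₁ = €1.96 × 1.039 = €2.0364
P = D₁/(r − g) ⇒ r = D₁/P + g = €2.0364/€26.24 + 0.039 = 0.077608 + 0.039 = 0.116608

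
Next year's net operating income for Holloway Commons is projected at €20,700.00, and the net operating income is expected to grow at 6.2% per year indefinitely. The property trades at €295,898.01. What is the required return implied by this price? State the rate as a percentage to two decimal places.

P = D₁/(r − g) ⇒ r = D₁/P + g = €20,700.0000/€295,898.01 + 0.062 = 0.069957 + 0.062 = 0.131957

13.20%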